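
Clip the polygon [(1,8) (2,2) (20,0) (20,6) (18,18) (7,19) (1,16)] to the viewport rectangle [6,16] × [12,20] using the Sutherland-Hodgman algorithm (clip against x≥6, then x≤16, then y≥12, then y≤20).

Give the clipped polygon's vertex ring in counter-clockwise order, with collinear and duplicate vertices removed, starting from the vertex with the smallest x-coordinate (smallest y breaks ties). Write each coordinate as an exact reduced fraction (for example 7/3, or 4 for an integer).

Clipped polygon: [(6,12) (16,12) (16,200/11) (7,19) (6,37/2)]

1. After x ≥ 6: [(6,14/9) (20,0) (20,6) (18,18) (7,19) (6,37/2)]
2. After x ≤ 16: [(6,14/9) (16,4/9) (16,200/11) (7,19) (6,37/2)]
3. After y ≥ 12: [(6,12) (16,12) (16,200/11) (7,19) (6,37/2)]
4. After y ≤ 20: [(6,12) (16,12) (16,200/11) (7,19) (6,37/2)]
5. Canonical ring: [(6,12) (16,12) (16,200/11) (7,19) (6,37/2)]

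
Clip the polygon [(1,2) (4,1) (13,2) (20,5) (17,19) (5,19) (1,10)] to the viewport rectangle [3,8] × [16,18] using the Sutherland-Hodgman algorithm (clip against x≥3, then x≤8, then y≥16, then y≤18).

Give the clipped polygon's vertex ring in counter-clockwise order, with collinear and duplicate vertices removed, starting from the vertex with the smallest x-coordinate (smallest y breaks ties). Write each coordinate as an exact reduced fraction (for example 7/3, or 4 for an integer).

Clipped polygon: [(11/3,16) (8,16) (8,18) (41/9,18)]

1. After x ≥ 3: [(3,4/3) (4,1) (13,2) (20,5) (17,19) (5,19) (3,29/2)]
2. After x ≤ 8: [(3,4/3) (4,1) (8,13/9) (8,19) (5,19) (3,29/2)]
3. After y ≥ 16: [(8,16) (8,19) (5,19) (11/3,16)]
4. After y ≤ 18: [(8,16) (8,18) (41/9,18) (11/3,16)]
5. Canonical ring: [(11/3,16) (8,16) (8,18) (41/9,18)]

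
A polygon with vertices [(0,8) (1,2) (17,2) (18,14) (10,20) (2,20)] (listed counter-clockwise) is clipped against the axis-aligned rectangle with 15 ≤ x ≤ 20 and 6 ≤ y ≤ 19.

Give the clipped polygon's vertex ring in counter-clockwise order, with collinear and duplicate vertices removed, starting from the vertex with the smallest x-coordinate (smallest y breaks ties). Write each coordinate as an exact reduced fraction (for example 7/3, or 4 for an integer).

1. After x ≥ 15: [(15,2) (17,2) (18,14) (15,65/4)]
2. After x ≤ 20: [(15,2) (17,2) (18,14) (15,65/4)]
3. After y ≥ 6: [(15,6) (52/3,6) (18,14) (15,65/4)]
4. After y ≤ 19: [(15,6) (52/3,6) (18,14) (15,65/4)]
5. Canonical ring: [(15,6) (52/3,6) (18,14) (15,65/4)]

Clipped polygon: [(15,6) (52/3,6) (18,14) (15,65/4)]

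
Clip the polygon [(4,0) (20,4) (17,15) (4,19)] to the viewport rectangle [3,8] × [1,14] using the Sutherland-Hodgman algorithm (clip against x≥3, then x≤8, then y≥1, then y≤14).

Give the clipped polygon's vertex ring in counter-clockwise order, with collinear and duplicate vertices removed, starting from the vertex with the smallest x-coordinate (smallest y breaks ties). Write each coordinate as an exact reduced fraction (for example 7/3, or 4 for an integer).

1. After x ≥ 3: [(4,0) (20,4) (17,15) (4,19)]
2. After x ≤ 8: [(4,0) (8,1) (8,231/13) (4,19)]
3. After y ≥ 1: [(4,1) (8,1) (8,1) (8,231/13) (4,19)]
4. After y ≤ 14: [(4,14) (4,1) (8,1) (8,1) (8,14)]
5. Canonical ring: [(4,1) (8,1) (8,14) (4,14)]

Clipped polygon: [(4,1) (8,1) (8,14) (4,14)]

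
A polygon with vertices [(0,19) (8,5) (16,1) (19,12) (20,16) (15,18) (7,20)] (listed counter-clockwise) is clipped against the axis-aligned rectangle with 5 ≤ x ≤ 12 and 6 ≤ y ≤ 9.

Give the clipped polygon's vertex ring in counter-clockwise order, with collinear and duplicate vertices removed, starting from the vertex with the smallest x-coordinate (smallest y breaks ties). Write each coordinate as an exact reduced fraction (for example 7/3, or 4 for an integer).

Clipped polygon: [(40/7,9) (52/7,6) (12,6) (12,9)]

1. After x ≥ 5: [(5,138/7) (5,41/4) (8,5) (16,1) (19,12) (20,16) (15,18) (7,20)]
2. After x ≤ 12: [(5,138/7) (5,41/4) (8,5) (12,3) (12,75/4) (7,20)]
3. After y ≥ 6: [(5,138/7) (5,41/4) (52/7,6) (12,6) (12,75/4) (7,20)]
4. After y ≤ 9: [(40/7,9) (52/7,6) (12,6) (12,9)]
5. Canonical ring: [(40/7,9) (52/7,6) (12,6) (12,9)]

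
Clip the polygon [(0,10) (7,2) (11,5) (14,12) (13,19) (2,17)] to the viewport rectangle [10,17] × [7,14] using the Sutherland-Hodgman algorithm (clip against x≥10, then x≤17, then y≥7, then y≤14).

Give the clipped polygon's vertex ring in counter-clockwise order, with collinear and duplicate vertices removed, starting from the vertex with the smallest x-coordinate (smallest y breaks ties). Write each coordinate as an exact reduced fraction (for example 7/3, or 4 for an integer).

1. After x ≥ 10: [(10,17/4) (11,5) (14,12) (13,19) (10,203/11)]
2. After x ≤ 17: [(10,17/4) (11,5) (14,12) (13,19) (10,203/11)]
3. After y ≥ 7: [(10,7) (83/7,7) (14,12) (13,19) (10,203/11)]
4. After y ≤ 14: [(10,14) (10,7) (83/7,7) (14,12) (96/7,14)]
5. Canonical ring: [(10,7) (83/7,7) (14,12) (96/7,14) (10,14)]

Clipped polygon: [(10,7) (83/7,7) (14,12) (96/7,14) (10,14)]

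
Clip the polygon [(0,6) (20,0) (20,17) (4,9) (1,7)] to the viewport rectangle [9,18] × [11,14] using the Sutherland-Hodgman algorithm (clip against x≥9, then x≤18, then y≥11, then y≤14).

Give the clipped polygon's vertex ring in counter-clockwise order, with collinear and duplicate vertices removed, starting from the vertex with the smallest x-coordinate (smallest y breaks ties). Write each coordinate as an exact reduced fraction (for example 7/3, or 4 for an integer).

Clipped polygon: [(9,11) (18,11) (18,14) (14,14) (9,23/2)]

1. After x ≥ 9: [(9,33/10) (20,0) (20,17) (9,23/2)]
2. After x ≤ 18: [(9,33/10) (18,3/5) (18,16) (9,23/2)]
3. After y ≥ 11: [(9,11) (18,11) (18,16) (9,23/2)]
4. After y ≤ 14: [(9,11) (18,11) (18,14) (14,14) (9,23/2)]
5. Canonical ring: [(9,11) (18,11) (18,14) (14,14) (9,23/2)]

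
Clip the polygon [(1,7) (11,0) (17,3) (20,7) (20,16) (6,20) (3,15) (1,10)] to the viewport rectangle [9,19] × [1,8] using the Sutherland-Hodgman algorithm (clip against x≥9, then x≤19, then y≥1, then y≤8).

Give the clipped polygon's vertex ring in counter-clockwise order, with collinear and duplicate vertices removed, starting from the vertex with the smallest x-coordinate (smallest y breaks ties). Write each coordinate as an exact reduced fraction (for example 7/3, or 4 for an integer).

Clipped polygon: [(9,7/5) (67/7,1) (13,1) (17,3) (19,17/3) (19,8) (9,8)]

1. After x ≥ 9: [(9,7/5) (11,0) (17,3) (20,7) (20,16) (9,134/7)]
2. After x ≤ 19: [(9,7/5) (11,0) (17,3) (19,17/3) (19,114/7) (9,134/7)]
3. After y ≥ 1: [(9,7/5) (67/7,1) (13,1) (17,3) (19,17/3) (19,114/7) (9,134/7)]
4. After y ≤ 8: [(9,8) (9,7/5) (67/7,1) (13,1) (17,3) (19,17/3) (19,8)]
5. Canonical ring: [(9,7/5) (67/7,1) (13,1) (17,3) (19,17/3) (19,8) (9,8)]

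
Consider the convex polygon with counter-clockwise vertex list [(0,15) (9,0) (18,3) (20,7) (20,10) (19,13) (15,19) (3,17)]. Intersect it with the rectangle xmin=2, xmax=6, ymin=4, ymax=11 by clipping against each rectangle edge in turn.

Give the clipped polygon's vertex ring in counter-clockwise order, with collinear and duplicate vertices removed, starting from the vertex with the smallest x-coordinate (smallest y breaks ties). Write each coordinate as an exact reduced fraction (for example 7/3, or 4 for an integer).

Clipped polygon: [(12/5,11) (6,5) (6,11)]

1. After x ≥ 2: [(2,49/3) (2,35/3) (9,0) (18,3) (20,7) (20,10) (19,13) (15,19) (3,17)]
2. After x ≤ 6: [(2,49/3) (2,35/3) (6,5) (6,35/2) (3,17)]
3. After y ≥ 4: [(2,49/3) (2,35/3) (6,5) (6,35/2) (3,17)]
4. After y ≤ 11: [(12/5,11) (6,5) (6,11)]
5. Canonical ring: [(12/5,11) (6,5) (6,11)]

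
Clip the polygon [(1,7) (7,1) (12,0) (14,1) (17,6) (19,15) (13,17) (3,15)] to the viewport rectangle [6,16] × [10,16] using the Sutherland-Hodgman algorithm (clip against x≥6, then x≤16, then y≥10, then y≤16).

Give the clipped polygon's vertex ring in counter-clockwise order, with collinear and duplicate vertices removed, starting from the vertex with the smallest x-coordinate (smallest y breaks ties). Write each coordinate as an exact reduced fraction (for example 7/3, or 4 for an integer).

1. After x ≥ 6: [(6,2) (7,1) (12,0) (14,1) (17,6) (19,15) (13,17) (6,78/5)]
2. After x ≤ 16: [(6,2) (7,1) (12,0) (14,1) (16,13/3) (16,16) (13,17) (6,78/5)]
3. After y ≥ 10: [(6,10) (16,10) (16,16) (13,17) (6,78/5)]
4. After y ≤ 16: [(6,10) (16,10) (16,16) (16,16) (8,16) (6,78/5)]
5. Canonical ring: [(6,10) (16,10) (16,16) (8,16) (6,78/5)]

Clipped polygon: [(6,10) (16,10) (16,16) (8,16) (6,78/5)]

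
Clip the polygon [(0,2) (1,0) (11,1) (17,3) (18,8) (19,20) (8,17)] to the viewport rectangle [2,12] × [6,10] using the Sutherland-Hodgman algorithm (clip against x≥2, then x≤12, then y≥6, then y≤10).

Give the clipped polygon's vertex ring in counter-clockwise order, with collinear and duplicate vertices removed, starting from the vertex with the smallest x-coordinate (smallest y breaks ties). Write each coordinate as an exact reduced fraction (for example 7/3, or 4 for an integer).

Clipped polygon: [(32/15,6) (12,6) (12,10) (64/15,10)]

1. After x ≥ 2: [(2,23/4) (2,1/10) (11,1) (17,3) (18,8) (19,20) (8,17)]
2. After x ≤ 12: [(2,23/4) (2,1/10) (11,1) (12,4/3) (12,199/11) (8,17)]
3. After y ≥ 6: [(32/15,6) (12,6) (12,199/11) (8,17)]
4. After y ≤ 10: [(64/15,10) (32/15,6) (12,6) (12,10)]
5. Canonical ring: [(32/15,6) (12,6) (12,10) (64/15,10)]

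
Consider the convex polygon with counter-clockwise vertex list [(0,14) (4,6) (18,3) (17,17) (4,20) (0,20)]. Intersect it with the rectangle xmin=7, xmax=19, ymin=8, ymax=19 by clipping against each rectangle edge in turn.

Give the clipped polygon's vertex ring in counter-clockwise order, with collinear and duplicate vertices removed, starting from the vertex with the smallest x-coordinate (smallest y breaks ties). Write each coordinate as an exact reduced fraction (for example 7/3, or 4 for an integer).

1. After x ≥ 7: [(7,75/14) (18,3) (17,17) (7,251/13)]
2. After x ≤ 19: [(7,75/14) (18,3) (17,17) (7,251/13)]
3. After y ≥ 8: [(7,8) (247/14,8) (17,17) (7,251/13)]
4. After y ≤ 19: [(7,19) (7,8) (247/14,8) (17,17) (25/3,19)]
5. Canonical ring: [(7,8) (247/14,8) (17,17) (25/3,19) (7,19)]

Clipped polygon: [(7,8) (247/14,8) (17,17) (25/3,19) (7,19)]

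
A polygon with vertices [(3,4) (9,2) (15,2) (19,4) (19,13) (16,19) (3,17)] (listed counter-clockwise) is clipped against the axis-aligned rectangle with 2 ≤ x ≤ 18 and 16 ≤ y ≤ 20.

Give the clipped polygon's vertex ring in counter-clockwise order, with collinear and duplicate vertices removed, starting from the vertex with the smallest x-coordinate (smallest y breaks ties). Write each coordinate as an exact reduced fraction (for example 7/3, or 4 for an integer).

Clipped polygon: [(3,16) (35/2,16) (16,19) (3,17)]

1. After x ≥ 2: [(3,4) (9,2) (15,2) (19,4) (19,13) (16,19) (3,17)]
2. After x ≤ 18: [(3,4) (9,2) (15,2) (18,7/2) (18,15) (16,19) (3,17)]
3. After y ≥ 16: [(3,16) (35/2,16) (16,19) (3,17)]
4. After y ≤ 20: [(3,16) (35/2,16) (16,19) (3,17)]
5. Canonical ring: [(3,16) (35/2,16) (16,19) (3,17)]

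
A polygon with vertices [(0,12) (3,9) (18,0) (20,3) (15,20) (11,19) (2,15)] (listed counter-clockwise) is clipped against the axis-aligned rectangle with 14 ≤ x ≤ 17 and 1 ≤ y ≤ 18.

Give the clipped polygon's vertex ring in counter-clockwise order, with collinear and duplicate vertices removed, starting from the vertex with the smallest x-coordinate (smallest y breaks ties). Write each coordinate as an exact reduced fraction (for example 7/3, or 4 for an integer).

Clipped polygon: [(14,12/5) (49/3,1) (17,1) (17,66/5) (265/17,18) (14,18)]

1. After x ≥ 14: [(14,12/5) (18,0) (20,3) (15,20) (14,79/4)]
2. After x ≤ 17: [(14,12/5) (17,3/5) (17,66/5) (15,20) (14,79/4)]
3. After y ≥ 1: [(14,12/5) (49/3,1) (17,1) (17,66/5) (15,20) (14,79/4)]
4. After y ≤ 18: [(14,18) (14,12/5) (49/3,1) (17,1) (17,66/5) (265/17,18)]
5. Canonical ring: [(14,12/5) (49/3,1) (17,1) (17,66/5) (265/17,18) (14,18)]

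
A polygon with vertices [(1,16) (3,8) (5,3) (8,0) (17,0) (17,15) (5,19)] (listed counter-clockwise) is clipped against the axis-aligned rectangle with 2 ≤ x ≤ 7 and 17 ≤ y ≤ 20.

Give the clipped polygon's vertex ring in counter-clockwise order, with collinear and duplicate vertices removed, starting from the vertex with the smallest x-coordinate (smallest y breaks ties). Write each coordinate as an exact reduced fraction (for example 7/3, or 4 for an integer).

Clipped polygon: [(7/3,17) (7,17) (7,55/3) (5,19)]

1. After x ≥ 2: [(2,67/4) (2,12) (3,8) (5,3) (8,0) (17,0) (17,15) (5,19)]
2. After x ≤ 7: [(2,67/4) (2,12) (3,8) (5,3) (7,1) (7,55/3) (5,19)]
3. After y ≥ 17: [(7/3,17) (7,17) (7,55/3) (5,19)]
4. After y ≤ 20: [(7/3,17) (7,17) (7,55/3) (5,19)]
5. Canonical ring: [(7/3,17) (7,17) (7,55/3) (5,19)]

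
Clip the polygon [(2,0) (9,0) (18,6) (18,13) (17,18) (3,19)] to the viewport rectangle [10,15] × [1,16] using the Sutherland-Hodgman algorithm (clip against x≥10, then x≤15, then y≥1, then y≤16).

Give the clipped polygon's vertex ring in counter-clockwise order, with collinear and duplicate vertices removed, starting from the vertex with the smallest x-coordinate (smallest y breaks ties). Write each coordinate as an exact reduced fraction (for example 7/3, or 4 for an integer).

1. After x ≥ 10: [(10,2/3) (18,6) (18,13) (17,18) (10,37/2)]
2. After x ≤ 15: [(10,2/3) (15,4) (15,127/7) (10,37/2)]
3. After y ≥ 1: [(10,1) (21/2,1) (15,4) (15,127/7) (10,37/2)]
4. After y ≤ 16: [(10,16) (10,1) (21/2,1) (15,4) (15,16)]
5. Canonical ring: [(10,1) (21/2,1) (15,4) (15,16) (10,16)]

Clipped polygon: [(10,1) (21/2,1) (15,4) (15,16) (10,16)]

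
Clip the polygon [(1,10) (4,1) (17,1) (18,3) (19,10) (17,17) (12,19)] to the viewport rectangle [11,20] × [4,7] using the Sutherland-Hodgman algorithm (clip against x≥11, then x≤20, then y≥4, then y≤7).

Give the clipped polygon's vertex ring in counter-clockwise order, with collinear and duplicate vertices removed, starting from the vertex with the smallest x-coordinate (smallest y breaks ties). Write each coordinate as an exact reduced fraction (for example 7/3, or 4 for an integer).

Clipped polygon: [(11,4) (127/7,4) (130/7,7) (11,7)]

1. After x ≥ 11: [(11,200/11) (11,1) (17,1) (18,3) (19,10) (17,17) (12,19)]
2. After x ≤ 20: [(11,200/11) (11,1) (17,1) (18,3) (19,10) (17,17) (12,19)]
3. After y ≥ 4: [(11,200/11) (11,4) (127/7,4) (19,10) (17,17) (12,19)]
4. After y ≤ 7: [(11,7) (11,4) (127/7,4) (130/7,7)]
5. Canonical ring: [(11,4) (127/7,4) (130/7,7) (11,7)]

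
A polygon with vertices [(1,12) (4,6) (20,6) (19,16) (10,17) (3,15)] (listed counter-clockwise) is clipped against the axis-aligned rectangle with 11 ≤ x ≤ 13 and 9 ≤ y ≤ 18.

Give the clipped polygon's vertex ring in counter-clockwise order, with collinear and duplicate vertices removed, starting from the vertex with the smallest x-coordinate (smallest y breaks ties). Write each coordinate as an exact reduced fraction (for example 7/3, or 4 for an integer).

1. After x ≥ 11: [(11,6) (20,6) (19,16) (11,152/9)]
2. After x ≤ 13: [(11,6) (13,6) (13,50/3) (11,152/9)]
3. After y ≥ 9: [(11,9) (13,9) (13,50/3) (11,152/9)]
4. After y ≤ 18: [(11,9) (13,9) (13,50/3) (11,152/9)]
5. Canonical ring: [(11,9) (13,9) (13,50/3) (11,152/9)]

Clipped polygon: [(11,9) (13,9) (13,50/3) (11,152/9)]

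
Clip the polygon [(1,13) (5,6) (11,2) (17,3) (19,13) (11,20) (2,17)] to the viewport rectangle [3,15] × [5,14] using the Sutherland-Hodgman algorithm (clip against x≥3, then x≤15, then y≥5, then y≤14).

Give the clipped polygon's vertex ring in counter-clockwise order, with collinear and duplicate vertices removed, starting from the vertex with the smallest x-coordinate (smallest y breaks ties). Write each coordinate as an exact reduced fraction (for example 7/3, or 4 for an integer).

1. After x ≥ 3: [(3,19/2) (5,6) (11,2) (17,3) (19,13) (11,20) (3,52/3)]
2. After x ≤ 15: [(3,19/2) (5,6) (11,2) (15,8/3) (15,33/2) (11,20) (3,52/3)]
3. After y ≥ 5: [(3,19/2) (5,6) (13/2,5) (15,5) (15,33/2) (11,20) (3,52/3)]
4. After y ≤ 14: [(3,14) (3,19/2) (5,6) (13/2,5) (15,5) (15,14)]
5. Canonical ring: [(3,19/2) (5,6) (13/2,5) (15,5) (15,14) (3,14)]

Clipped polygon: [(3,19/2) (5,6) (13/2,5) (15,5) (15,14) (3,14)]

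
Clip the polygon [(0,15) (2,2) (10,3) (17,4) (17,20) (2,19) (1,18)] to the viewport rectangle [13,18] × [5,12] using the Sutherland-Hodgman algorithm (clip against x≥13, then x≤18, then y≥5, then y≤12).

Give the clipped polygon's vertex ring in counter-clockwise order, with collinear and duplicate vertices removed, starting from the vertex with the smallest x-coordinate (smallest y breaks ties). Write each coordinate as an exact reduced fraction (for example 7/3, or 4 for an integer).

1. After x ≥ 13: [(13,24/7) (17,4) (17,20) (13,296/15)]
2. After x ≤ 18: [(13,24/7) (17,4) (17,20) (13,296/15)]
3. After y ≥ 5: [(13,5) (17,5) (17,20) (13,296/15)]
4. After y ≤ 12: [(13,12) (13,5) (17,5) (17,12)]
5. Canonical ring: [(13,5) (17,5) (17,12) (13,12)]

Clipped polygon: [(13,5) (17,5) (17,12) (13,12)]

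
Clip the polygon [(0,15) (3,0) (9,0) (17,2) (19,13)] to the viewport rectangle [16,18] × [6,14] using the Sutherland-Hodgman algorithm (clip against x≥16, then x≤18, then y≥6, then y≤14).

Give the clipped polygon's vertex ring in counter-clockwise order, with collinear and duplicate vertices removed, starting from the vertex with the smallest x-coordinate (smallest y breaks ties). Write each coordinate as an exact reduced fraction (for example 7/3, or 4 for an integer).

Clipped polygon: [(16,6) (195/11,6) (18,15/2) (18,249/19) (16,253/19)]

1. After x ≥ 16: [(16,253/19) (16,7/4) (17,2) (19,13)]
2. After x ≤ 18: [(18,249/19) (16,253/19) (16,7/4) (17,2) (18,15/2)]
3. After y ≥ 6: [(18,249/19) (16,253/19) (16,6) (195/11,6) (18,15/2)]
4. After y ≤ 14: [(18,249/19) (16,253/19) (16,6) (195/11,6) (18,15/2)]
5. Canonical ring: [(16,6) (195/11,6) (18,15/2) (18,249/19) (16,253/19)]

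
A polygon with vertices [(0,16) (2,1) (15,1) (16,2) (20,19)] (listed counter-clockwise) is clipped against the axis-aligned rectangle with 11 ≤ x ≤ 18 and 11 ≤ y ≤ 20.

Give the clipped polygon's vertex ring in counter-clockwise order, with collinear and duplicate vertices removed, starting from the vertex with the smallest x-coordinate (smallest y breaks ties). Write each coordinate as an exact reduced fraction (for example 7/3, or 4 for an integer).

Clipped polygon: [(11,11) (18,11) (18,187/10) (11,353/20)]

1. After x ≥ 11: [(11,353/20) (11,1) (15,1) (16,2) (20,19)]
2. After x ≤ 18: [(18,187/10) (11,353/20) (11,1) (15,1) (16,2) (18,21/2)]
3. After y ≥ 11: [(18,11) (18,187/10) (11,353/20) (11,11)]
4. After y ≤ 20: [(18,11) (18,187/10) (11,353/20) (11,11)]
5. Canonical ring: [(11,11) (18,11) (18,187/10) (11,353/20)]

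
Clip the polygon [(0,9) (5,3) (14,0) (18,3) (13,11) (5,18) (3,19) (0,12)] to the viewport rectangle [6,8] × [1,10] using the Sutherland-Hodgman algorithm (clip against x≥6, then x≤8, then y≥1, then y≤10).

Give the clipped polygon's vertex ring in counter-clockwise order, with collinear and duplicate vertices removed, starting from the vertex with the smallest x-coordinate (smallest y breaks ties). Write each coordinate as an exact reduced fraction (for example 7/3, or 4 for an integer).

Clipped polygon: [(6,8/3) (8,2) (8,10) (6,10)]

1. After x ≥ 6: [(6,8/3) (14,0) (18,3) (13,11) (6,137/8)]
2. After x ≤ 8: [(6,8/3) (8,2) (8,123/8) (6,137/8)]
3. After y ≥ 1: [(6,8/3) (8,2) (8,123/8) (6,137/8)]
4. After y ≤ 10: [(6,10) (6,8/3) (8,2) (8,10)]
5. Canonical ring: [(6,8/3) (8,2) (8,10) (6,10)]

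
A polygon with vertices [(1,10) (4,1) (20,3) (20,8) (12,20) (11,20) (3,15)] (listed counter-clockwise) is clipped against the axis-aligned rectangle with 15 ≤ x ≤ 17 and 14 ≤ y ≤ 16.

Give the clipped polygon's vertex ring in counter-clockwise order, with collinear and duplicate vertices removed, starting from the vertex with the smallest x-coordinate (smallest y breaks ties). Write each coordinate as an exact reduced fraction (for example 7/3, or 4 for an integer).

1. After x ≥ 15: [(15,19/8) (20,3) (20,8) (15,31/2)]
2. After x ≤ 17: [(15,19/8) (17,21/8) (17,25/2) (15,31/2)]
3. After y ≥ 14: [(15,14) (16,14) (15,31/2)]
4. After y ≤ 16: [(15,14) (16,14) (15,31/2)]
5. Canonical ring: [(15,14) (16,14) (15,31/2)]

Clipped polygon: [(15,14) (16,14) (15,31/2)]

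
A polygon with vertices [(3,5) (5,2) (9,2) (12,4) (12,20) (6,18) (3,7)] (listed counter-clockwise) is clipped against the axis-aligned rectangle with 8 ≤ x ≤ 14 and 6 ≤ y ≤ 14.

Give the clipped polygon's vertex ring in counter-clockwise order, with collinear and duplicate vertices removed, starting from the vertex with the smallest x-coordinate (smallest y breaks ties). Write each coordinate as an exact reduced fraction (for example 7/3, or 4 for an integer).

1. After x ≥ 8: [(8,2) (9,2) (12,4) (12,20) (8,56/3)]
2. After x ≤ 14: [(8,2) (9,2) (12,4) (12,20) (8,56/3)]
3. After y ≥ 6: [(8,6) (12,6) (12,20) (8,56/3)]
4. After y ≤ 14: [(8,14) (8,6) (12,6) (12,14)]
5. Canonical ring: [(8,6) (12,6) (12,14) (8,14)]

Clipped polygon: [(8,6) (12,6) (12,14) (8,14)]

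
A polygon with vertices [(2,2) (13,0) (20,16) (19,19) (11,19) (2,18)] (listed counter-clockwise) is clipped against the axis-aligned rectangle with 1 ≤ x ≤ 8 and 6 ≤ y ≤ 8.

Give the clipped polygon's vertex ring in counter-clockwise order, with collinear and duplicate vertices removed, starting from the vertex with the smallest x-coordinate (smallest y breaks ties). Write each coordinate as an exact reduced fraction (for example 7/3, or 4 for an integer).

Clipped polygon: [(2,6) (8,6) (8,8) (2,8)]

1. After x ≥ 1: [(2,2) (13,0) (20,16) (19,19) (11,19) (2,18)]
2. After x ≤ 8: [(2,2) (8,10/11) (8,56/3) (2,18)]
3. After y ≥ 6: [(2,6) (8,6) (8,56/3) (2,18)]
4. After y ≤ 8: [(2,8) (2,6) (8,6) (8,8)]
5. Canonical ring: [(2,6) (8,6) (8,8) (2,8)]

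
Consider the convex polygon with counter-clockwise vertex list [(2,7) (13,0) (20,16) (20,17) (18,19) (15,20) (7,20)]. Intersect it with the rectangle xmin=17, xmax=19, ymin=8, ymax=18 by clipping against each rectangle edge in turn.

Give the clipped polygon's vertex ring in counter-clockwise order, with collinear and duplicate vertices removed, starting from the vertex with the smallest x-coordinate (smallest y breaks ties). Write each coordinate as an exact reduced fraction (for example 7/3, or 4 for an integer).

Clipped polygon: [(17,64/7) (19,96/7) (19,18) (17,18)]

1. After x ≥ 17: [(17,64/7) (20,16) (20,17) (18,19) (17,58/3)]
2. After x ≤ 19: [(17,64/7) (19,96/7) (19,18) (18,19) (17,58/3)]
3. After y ≥ 8: [(17,64/7) (19,96/7) (19,18) (18,19) (17,58/3)]
4. After y ≤ 18: [(17,18) (17,64/7) (19,96/7) (19,18) (19,18)]
5. Canonical ring: [(17,64/7) (19,96/7) (19,18) (17,18)]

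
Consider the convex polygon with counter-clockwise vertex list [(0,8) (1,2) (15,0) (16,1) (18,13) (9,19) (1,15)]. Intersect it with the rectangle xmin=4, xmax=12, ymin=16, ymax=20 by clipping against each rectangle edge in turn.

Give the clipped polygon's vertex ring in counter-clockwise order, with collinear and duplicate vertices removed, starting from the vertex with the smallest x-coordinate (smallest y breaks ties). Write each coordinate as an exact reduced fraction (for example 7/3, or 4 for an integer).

1. After x ≥ 4: [(4,11/7) (15,0) (16,1) (18,13) (9,19) (4,33/2)]
2. After x ≤ 12: [(4,11/7) (12,3/7) (12,17) (9,19) (4,33/2)]
3. After y ≥ 16: [(4,16) (12,16) (12,17) (9,19) (4,33/2)]
4. After y ≤ 20: [(4,16) (12,16) (12,17) (9,19) (4,33/2)]
5. Canonical ring: [(4,16) (12,16) (12,17) (9,19) (4,33/2)]

Clipped polygon: [(4,16) (12,16) (12,17) (9,19) (4,33/2)]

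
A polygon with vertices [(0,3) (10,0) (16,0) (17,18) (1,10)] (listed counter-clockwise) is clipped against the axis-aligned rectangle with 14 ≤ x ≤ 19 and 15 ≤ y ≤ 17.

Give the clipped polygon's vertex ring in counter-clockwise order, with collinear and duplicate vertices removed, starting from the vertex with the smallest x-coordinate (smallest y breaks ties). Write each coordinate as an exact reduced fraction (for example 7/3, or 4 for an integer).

Clipped polygon: [(14,15) (101/6,15) (305/18,17) (15,17) (14,33/2)]

1. After x ≥ 14: [(14,0) (16,0) (17,18) (14,33/2)]
2. After x ≤ 19: [(14,0) (16,0) (17,18) (14,33/2)]
3. After y ≥ 15: [(14,15) (101/6,15) (17,18) (14,33/2)]
4. After y ≤ 17: [(14,15) (101/6,15) (305/18,17) (15,17) (14,33/2)]
5. Canonical ring: [(14,15) (101/6,15) (305/18,17) (15,17) (14,33/2)]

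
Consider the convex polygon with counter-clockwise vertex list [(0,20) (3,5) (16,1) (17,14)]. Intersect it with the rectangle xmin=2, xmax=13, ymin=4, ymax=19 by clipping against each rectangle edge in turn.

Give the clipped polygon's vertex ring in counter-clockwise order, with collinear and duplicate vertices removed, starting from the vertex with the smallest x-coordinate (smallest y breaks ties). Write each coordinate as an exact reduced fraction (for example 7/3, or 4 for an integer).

Clipped polygon: [(2,10) (3,5) (25/4,4) (13,4) (13,262/17) (17/6,19) (2,19)]

1. After x ≥ 2: [(2,328/17) (2,10) (3,5) (16,1) (17,14)]
2. After x ≤ 13: [(13,262/17) (2,328/17) (2,10) (3,5) (13,25/13)]
3. After y ≥ 4: [(13,4) (13,262/17) (2,328/17) (2,10) (3,5) (25/4,4)]
4. After y ≤ 19: [(13,4) (13,262/17) (17/6,19) (2,19) (2,10) (3,5) (25/4,4)]
5. Canonical ring: [(2,10) (3,5) (25/4,4) (13,4) (13,262/17) (17/6,19) (2,19)]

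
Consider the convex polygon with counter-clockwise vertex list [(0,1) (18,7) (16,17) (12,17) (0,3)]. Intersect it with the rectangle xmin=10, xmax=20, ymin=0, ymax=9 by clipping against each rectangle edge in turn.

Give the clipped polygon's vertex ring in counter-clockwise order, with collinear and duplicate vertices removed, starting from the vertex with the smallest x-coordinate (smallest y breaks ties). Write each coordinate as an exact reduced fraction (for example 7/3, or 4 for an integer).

1. After x ≥ 10: [(10,13/3) (18,7) (16,17) (12,17) (10,44/3)]
2. After x ≤ 20: [(10,13/3) (18,7) (16,17) (12,17) (10,44/3)]
3. After y ≥ 0: [(10,13/3) (18,7) (16,17) (12,17) (10,44/3)]
4. After y ≤ 9: [(10,9) (10,13/3) (18,7) (88/5,9)]
5. Canonical ring: [(10,13/3) (18,7) (88/5,9) (10,9)]

Clipped polygon: [(10,13/3) (18,7) (88/5,9) (10,9)]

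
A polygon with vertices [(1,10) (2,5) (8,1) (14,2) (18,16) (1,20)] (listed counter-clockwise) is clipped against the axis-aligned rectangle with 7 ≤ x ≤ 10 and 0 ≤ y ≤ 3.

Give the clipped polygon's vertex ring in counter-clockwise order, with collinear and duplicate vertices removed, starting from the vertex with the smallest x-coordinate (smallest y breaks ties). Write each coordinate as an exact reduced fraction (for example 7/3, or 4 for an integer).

Clipped polygon: [(7,5/3) (8,1) (10,4/3) (10,3) (7,3)]

1. After x ≥ 7: [(7,5/3) (8,1) (14,2) (18,16) (7,316/17)]
2. After x ≤ 10: [(7,5/3) (8,1) (10,4/3) (10,304/17) (7,316/17)]
3. After y ≥ 0: [(7,5/3) (8,1) (10,4/3) (10,304/17) (7,316/17)]
4. After y ≤ 3: [(7,3) (7,5/3) (8,1) (10,4/3) (10,3)]
5. Canonical ring: [(7,5/3) (8,1) (10,4/3) (10,3) (7,3)]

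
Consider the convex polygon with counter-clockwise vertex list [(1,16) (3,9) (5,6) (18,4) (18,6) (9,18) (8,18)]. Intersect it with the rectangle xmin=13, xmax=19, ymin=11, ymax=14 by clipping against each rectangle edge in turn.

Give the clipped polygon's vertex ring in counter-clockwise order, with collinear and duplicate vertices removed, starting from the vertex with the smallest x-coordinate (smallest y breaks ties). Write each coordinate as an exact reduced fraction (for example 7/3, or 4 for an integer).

Clipped polygon: [(13,11) (57/4,11) (13,38/3)]

1. After x ≥ 13: [(13,62/13) (18,4) (18,6) (13,38/3)]
2. After x ≤ 19: [(13,62/13) (18,4) (18,6) (13,38/3)]
3. After y ≥ 11: [(13,11) (57/4,11) (13,38/3)]
4. After y ≤ 14: [(13,11) (57/4,11) (13,38/3)]
5. Canonical ring: [(13,11) (57/4,11) (13,38/3)]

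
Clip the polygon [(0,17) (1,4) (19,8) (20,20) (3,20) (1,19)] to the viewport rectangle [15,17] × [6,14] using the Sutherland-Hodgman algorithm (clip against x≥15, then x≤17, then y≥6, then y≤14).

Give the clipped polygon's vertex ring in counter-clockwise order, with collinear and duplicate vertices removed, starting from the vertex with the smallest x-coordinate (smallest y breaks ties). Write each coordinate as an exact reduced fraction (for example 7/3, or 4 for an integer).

1. After x ≥ 15: [(15,64/9) (19,8) (20,20) (15,20)]
2. After x ≤ 17: [(15,64/9) (17,68/9) (17,20) (15,20)]
3. After y ≥ 6: [(15,64/9) (17,68/9) (17,20) (15,20)]
4. After y ≤ 14: [(15,14) (15,64/9) (17,68/9) (17,14)]
5. Canonical ring: [(15,64/9) (17,68/9) (17,14) (15,14)]

Clipped polygon: [(15,64/9) (17,68/9) (17,14) (15,14)]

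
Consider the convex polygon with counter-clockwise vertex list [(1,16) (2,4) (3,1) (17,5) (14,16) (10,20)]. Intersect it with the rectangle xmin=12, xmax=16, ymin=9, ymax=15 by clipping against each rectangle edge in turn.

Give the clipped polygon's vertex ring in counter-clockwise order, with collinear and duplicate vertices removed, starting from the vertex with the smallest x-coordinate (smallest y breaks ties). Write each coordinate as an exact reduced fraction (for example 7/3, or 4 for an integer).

Clipped polygon: [(12,9) (175/11,9) (157/11,15) (12,15)]

1. After x ≥ 12: [(12,25/7) (17,5) (14,16) (12,18)]
2. After x ≤ 16: [(12,25/7) (16,33/7) (16,26/3) (14,16) (12,18)]
3. After y ≥ 9: [(12,9) (175/11,9) (14,16) (12,18)]
4. After y ≤ 15: [(12,15) (12,9) (175/11,9) (157/11,15)]
5. Canonical ring: [(12,9) (175/11,9) (157/11,15) (12,15)]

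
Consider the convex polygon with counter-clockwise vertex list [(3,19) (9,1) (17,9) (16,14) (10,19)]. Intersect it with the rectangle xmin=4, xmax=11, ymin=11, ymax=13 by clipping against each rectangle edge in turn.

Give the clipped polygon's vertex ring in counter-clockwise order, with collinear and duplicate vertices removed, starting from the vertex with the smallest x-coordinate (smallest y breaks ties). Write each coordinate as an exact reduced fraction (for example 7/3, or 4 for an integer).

1. After x ≥ 4: [(4,19) (4,16) (9,1) (17,9) (16,14) (10,19)]
2. After x ≤ 11: [(4,19) (4,16) (9,1) (11,3) (11,109/6) (10,19)]
3. After y ≥ 11: [(4,19) (4,16) (17/3,11) (11,11) (11,109/6) (10,19)]
4. After y ≤ 13: [(5,13) (17/3,11) (11,11) (11,13)]
5. Canonical ring: [(5,13) (17/3,11) (11,11) (11,13)]

Clipped polygon: [(5,13) (17/3,11) (11,11) (11,13)]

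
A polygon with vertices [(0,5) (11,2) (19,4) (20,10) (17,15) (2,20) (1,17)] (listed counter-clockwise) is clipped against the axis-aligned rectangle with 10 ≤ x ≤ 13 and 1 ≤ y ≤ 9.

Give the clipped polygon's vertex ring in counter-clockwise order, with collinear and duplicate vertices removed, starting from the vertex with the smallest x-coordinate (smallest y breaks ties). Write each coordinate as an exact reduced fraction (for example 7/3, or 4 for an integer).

Clipped polygon: [(10,25/11) (11,2) (13,5/2) (13,9) (10,9)]

1. After x ≥ 10: [(10,25/11) (11,2) (19,4) (20,10) (17,15) (10,52/3)]
2. After x ≤ 13: [(10,25/11) (11,2) (13,5/2) (13,49/3) (10,52/3)]
3. After y ≥ 1: [(10,25/11) (11,2) (13,5/2) (13,49/3) (10,52/3)]
4. After y ≤ 9: [(10,9) (10,25/11) (11,2) (13,5/2) (13,9)]
5. Canonical ring: [(10,25/11) (11,2) (13,5/2) (13,9) (10,9)]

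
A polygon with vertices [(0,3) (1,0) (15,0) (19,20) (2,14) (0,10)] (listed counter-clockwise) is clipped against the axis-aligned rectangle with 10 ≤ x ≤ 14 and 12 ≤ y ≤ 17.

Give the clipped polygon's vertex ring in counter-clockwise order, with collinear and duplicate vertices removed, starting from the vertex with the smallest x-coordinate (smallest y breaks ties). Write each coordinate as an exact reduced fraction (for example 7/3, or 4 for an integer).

1. After x ≥ 10: [(10,0) (15,0) (19,20) (10,286/17)]
2. After x ≤ 14: [(10,0) (14,0) (14,310/17) (10,286/17)]
3. After y ≥ 12: [(10,12) (14,12) (14,310/17) (10,286/17)]
4. After y ≤ 17: [(10,12) (14,12) (14,17) (21/2,17) (10,286/17)]
5. Canonical ring: [(10,12) (14,12) (14,17) (21/2,17) (10,286/17)]

Clipped polygon: [(10,12) (14,12) (14,17) (21/2,17) (10,286/17)]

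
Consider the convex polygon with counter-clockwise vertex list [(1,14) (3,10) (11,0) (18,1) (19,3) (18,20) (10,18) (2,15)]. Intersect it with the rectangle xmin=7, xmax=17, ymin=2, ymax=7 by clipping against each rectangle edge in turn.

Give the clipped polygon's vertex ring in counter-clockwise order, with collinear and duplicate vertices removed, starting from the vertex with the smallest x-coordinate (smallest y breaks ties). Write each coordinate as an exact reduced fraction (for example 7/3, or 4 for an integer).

1. After x ≥ 7: [(7,5) (11,0) (18,1) (19,3) (18,20) (10,18) (7,135/8)]
2. After x ≤ 17: [(7,5) (11,0) (17,6/7) (17,79/4) (10,18) (7,135/8)]
3. After y ≥ 2: [(7,5) (47/5,2) (17,2) (17,79/4) (10,18) (7,135/8)]
4. After y ≤ 7: [(7,7) (7,5) (47/5,2) (17,2) (17,7)]
5. Canonical ring: [(7,5) (47/5,2) (17,2) (17,7) (7,7)]

Clipped polygon: [(7,5) (47/5,2) (17,2) (17,7) (7,7)]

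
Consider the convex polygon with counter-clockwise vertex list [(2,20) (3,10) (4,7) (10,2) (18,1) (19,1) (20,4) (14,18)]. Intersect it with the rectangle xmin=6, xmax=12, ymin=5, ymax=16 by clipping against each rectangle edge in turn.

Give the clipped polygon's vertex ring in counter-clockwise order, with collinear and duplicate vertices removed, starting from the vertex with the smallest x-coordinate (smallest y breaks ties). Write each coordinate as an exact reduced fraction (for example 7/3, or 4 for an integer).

Clipped polygon: [(6,16/3) (32/5,5) (12,5) (12,16) (6,16)]

1. After x ≥ 6: [(6,58/3) (6,16/3) (10,2) (18,1) (19,1) (20,4) (14,18)]
2. After x ≤ 12: [(12,55/3) (6,58/3) (6,16/3) (10,2) (12,7/4)]
3. After y ≥ 5: [(12,5) (12,55/3) (6,58/3) (6,16/3) (32/5,5)]
4. After y ≤ 16: [(12,5) (12,16) (6,16) (6,16/3) (32/5,5)]
5. Canonical ring: [(6,16/3) (32/5,5) (12,5) (12,16) (6,16)]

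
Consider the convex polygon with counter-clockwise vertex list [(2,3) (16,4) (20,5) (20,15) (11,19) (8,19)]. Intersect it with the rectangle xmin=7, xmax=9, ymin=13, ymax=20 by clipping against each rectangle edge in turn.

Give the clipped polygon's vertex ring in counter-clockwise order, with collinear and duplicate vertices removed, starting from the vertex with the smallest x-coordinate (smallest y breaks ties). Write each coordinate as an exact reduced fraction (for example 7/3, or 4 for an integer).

1. After x ≥ 7: [(7,49/3) (7,47/14) (16,4) (20,5) (20,15) (11,19) (8,19)]
2. After x ≤ 9: [(7,49/3) (7,47/14) (9,7/2) (9,19) (8,19)]
3. After y ≥ 13: [(7,49/3) (7,13) (9,13) (9,19) (8,19)]
4. After y ≤ 20: [(7,49/3) (7,13) (9,13) (9,19) (8,19)]
5. Canonical ring: [(7,13) (9,13) (9,19) (8,19) (7,49/3)]

Clipped polygon: [(7,13) (9,13) (9,19) (8,19) (7,49/3)]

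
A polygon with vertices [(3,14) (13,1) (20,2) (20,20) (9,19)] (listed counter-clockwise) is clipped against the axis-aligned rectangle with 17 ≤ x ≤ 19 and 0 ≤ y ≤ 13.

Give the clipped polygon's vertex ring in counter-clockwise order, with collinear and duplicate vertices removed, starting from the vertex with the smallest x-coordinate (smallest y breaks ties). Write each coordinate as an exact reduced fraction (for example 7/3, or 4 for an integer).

1. After x ≥ 17: [(17,11/7) (20,2) (20,20) (17,217/11)]
2. After x ≤ 19: [(17,11/7) (19,13/7) (19,219/11) (17,217/11)]
3. After y ≥ 0: [(17,11/7) (19,13/7) (19,219/11) (17,217/11)]
4. After y ≤ 13: [(17,13) (17,11/7) (19,13/7) (19,13)]
5. Canonical ring: [(17,11/7) (19,13/7) (19,13) (17,13)]

Clipped polygon: [(17,11/7) (19,13/7) (19,13) (17,13)]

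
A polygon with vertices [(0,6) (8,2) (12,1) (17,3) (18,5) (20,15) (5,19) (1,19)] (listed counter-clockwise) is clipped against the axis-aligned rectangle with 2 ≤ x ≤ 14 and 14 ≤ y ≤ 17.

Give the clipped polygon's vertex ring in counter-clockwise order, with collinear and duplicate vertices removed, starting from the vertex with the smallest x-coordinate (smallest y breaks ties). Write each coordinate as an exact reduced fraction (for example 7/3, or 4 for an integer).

Clipped polygon: [(2,14) (14,14) (14,83/5) (25/2,17) (2,17)]

1. After x ≥ 2: [(2,5) (8,2) (12,1) (17,3) (18,5) (20,15) (5,19) (2,19)]
2. After x ≤ 14: [(2,5) (8,2) (12,1) (14,9/5) (14,83/5) (5,19) (2,19)]
3. After y ≥ 14: [(2,14) (14,14) (14,83/5) (5,19) (2,19)]
4. After y ≤ 17: [(2,17) (2,14) (14,14) (14,83/5) (25/2,17)]
5. Canonical ring: [(2,14) (14,14) (14,83/5) (25/2,17) (2,17)]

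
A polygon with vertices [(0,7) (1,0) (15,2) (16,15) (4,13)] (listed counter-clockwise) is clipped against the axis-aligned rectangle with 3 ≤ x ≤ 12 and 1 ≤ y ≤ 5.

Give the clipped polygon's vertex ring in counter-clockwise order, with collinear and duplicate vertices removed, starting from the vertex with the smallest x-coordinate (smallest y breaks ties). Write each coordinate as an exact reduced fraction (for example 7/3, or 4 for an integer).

Clipped polygon: [(3,1) (8,1) (12,11/7) (12,5) (3,5)]

1. After x ≥ 3: [(3,23/2) (3,2/7) (15,2) (16,15) (4,13)]
2. After x ≤ 12: [(3,23/2) (3,2/7) (12,11/7) (12,43/3) (4,13)]
3. After y ≥ 1: [(3,23/2) (3,1) (8,1) (12,11/7) (12,43/3) (4,13)]
4. After y ≤ 5: [(3,5) (3,1) (8,1) (12,11/7) (12,5)]
5. Canonical ring: [(3,1) (8,1) (12,11/7) (12,5) (3,5)]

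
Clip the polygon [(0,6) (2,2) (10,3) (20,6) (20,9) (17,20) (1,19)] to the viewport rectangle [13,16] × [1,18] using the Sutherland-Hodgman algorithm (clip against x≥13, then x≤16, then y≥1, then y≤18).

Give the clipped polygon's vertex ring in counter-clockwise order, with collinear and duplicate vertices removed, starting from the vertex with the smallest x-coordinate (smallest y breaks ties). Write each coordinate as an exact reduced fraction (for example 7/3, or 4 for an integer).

Clipped polygon: [(13,39/10) (16,24/5) (16,18) (13,18)]

1. After x ≥ 13: [(13,39/10) (20,6) (20,9) (17,20) (13,79/4)]
2. After x ≤ 16: [(13,39/10) (16,24/5) (16,319/16) (13,79/4)]
3. After y ≥ 1: [(13,39/10) (16,24/5) (16,319/16) (13,79/4)]
4. After y ≤ 18: [(13,18) (13,39/10) (16,24/5) (16,18)]
5. Canonical ring: [(13,39/10) (16,24/5) (16,18) (13,18)]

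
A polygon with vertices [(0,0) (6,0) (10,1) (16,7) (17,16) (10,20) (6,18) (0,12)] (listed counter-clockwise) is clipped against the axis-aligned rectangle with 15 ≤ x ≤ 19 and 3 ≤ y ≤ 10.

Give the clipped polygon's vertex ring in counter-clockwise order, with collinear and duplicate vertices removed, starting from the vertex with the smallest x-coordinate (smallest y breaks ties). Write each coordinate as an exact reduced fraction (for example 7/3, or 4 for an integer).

1. After x ≥ 15: [(15,6) (16,7) (17,16) (15,120/7)]
2. After x ≤ 19: [(15,6) (16,7) (17,16) (15,120/7)]
3. After y ≥ 3: [(15,6) (16,7) (17,16) (15,120/7)]
4. After y ≤ 10: [(15,10) (15,6) (16,7) (49/3,10)]
5. Canonical ring: [(15,6) (16,7) (49/3,10) (15,10)]

Clipped polygon: [(15,6) (16,7) (49/3,10) (15,10)]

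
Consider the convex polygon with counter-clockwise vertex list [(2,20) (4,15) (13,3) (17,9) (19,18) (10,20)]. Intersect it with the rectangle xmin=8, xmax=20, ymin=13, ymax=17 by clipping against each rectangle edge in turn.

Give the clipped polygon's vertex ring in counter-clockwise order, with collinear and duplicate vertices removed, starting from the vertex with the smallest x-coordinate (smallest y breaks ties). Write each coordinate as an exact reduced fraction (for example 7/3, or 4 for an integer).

Clipped polygon: [(8,13) (161/9,13) (169/9,17) (8,17)]

1. After x ≥ 8: [(8,20) (8,29/3) (13,3) (17,9) (19,18) (10,20)]
2. After x ≤ 20: [(8,20) (8,29/3) (13,3) (17,9) (19,18) (10,20)]
3. After y ≥ 13: [(8,20) (8,13) (161/9,13) (19,18) (10,20)]
4. After y ≤ 17: [(8,17) (8,13) (161/9,13) (169/9,17)]
5. Canonical ring: [(8,13) (161/9,13) (169/9,17) (8,17)]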